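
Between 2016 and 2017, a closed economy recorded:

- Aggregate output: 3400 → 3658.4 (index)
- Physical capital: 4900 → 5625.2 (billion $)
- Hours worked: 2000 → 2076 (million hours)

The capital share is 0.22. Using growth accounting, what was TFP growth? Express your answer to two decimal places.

1.38%

Aggregate output growth = (3658.4 − 3400) / 3400 = 7.6%.
Physical capital growth = (5625.2 − 4900) / 4900 = 14.8%.
Hours worked growth = (2076 − 2000) / 2000 = 3.8%.
Labor's share = 1 − 0.22 = 0.78.
Physical capital: 0.22 × 14.8 = 3.256 pp.
Hours worked: 0.78 × 3.8 = 2.964 pp.
TFP growth = 7.6 − 6.22 = 1.38%.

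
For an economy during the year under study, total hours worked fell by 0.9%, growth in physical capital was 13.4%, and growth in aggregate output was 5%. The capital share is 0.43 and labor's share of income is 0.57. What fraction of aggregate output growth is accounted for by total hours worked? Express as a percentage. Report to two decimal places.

Labor's share = 1 − 0.43 = 0.57.
Total hours worked contributed 0.57 × (-0.9) = -0.513 pp.
Share of growth = -0.513 / 5 × 100 = -10.26%.

-10.26%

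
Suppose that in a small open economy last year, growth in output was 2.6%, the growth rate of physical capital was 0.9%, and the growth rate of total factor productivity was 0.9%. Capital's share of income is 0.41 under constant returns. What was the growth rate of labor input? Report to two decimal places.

Labor's share = 1 − 0.41 = 0.59.
gY = gA + 0.41×0.9 + 0.59×g.
0.59×g = 2.6 − 0.9 − 0.369 = 1.331.
g = 1.331 / 0.59 = 2.2559%.

Labor input grew 2.26%.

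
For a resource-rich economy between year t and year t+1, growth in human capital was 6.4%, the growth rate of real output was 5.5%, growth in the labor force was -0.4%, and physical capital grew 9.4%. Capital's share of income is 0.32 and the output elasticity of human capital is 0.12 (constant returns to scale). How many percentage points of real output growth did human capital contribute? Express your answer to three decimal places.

Contribution = share × growth = 0.12 × 6.4 = 0.768 pp.

0.768 percentage points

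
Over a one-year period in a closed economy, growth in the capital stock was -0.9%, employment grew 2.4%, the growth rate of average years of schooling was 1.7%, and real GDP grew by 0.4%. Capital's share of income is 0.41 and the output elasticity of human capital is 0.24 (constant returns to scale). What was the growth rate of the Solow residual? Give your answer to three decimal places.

Labor's share = 1 − 0.41 − 0.24 = 0.35.
The capital stock: 0.41 × (-0.9) = -0.369 pp.
Average years of schooling: 0.24 × 1.7 = 0.408 pp.
Employment: 0.35 × 2.4 = 0.84 pp.
TFP growth = 0.4 − 0.879 = -0.479%.

-0.479%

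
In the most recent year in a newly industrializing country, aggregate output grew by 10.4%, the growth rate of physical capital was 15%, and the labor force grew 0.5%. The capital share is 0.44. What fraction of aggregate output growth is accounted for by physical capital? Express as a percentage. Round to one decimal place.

63.5%

Physical capital contributed 0.44 × 15 = 6.6 pp.
Share of growth = 6.6 / 10.4 × 100 = 63.462%.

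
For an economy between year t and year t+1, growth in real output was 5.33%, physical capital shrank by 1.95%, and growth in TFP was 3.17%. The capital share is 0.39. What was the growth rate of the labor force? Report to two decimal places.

Labor's share = 1 − 0.39 = 0.61.
gY = gA + 0.39×(-1.95) + 0.61×g.
0.61×g = 5.33 − 3.17 + 0.7605 = 2.9205.
g = 2.9205 / 0.61 = 4.7877%.

The labor force grew 4.79%.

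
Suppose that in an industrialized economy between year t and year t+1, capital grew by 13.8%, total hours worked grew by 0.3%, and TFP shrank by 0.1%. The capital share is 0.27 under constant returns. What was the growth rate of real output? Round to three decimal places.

Labor's share = 1 − 0.27 = 0.73.
Capital: 0.27 × 13.8 = 3.726 pp.
Total hours worked: 0.73 × 0.3 = 0.219 pp.
Output growth = -0.1 + 3.945 = 3.845%.

Real output grew 3.845%.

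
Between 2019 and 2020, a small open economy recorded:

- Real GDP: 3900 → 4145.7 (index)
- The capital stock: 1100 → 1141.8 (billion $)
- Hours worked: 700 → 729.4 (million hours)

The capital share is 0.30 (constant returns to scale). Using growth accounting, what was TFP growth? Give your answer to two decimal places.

2.22%

Real GDP growth = (4145.7 − 3900) / 3900 = 6.3%.
The capital stock growth = (1141.8 − 1100) / 1100 = 3.8%.
Hours worked growth = (729.4 − 700) / 700 = 4.2%.
Labor's share = 1 − 0.3 = 0.7.
The capital stock: 0.3 × 3.8 = 1.14 pp.
Hours worked: 0.7 × 4.2 = 2.94 pp.
TFP growth = 6.3 − 4.08 = 2.22%.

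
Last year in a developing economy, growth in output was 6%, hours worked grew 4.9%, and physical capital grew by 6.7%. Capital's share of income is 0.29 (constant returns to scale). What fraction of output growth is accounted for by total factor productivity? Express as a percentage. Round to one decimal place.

Labor's share = 1 − 0.29 = 0.71.
Physical capital: 0.29 × 6.7 = 1.943 pp.
Hours worked: 0.71 × 4.9 = 3.479 pp.
TFP growth = 6 − 5.422 = 0.578%.
TFP share of growth = 0.578 / 6 × 100 = 9.633%.

9.6%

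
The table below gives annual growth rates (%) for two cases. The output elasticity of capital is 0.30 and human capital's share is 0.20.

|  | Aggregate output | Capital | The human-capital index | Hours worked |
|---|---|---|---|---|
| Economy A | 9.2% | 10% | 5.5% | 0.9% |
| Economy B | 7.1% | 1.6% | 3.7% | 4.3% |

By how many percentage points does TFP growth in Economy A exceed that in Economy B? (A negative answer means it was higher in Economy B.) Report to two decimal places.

Labor's share = 1 − 0.3 − 0.2 = 0.5.
Economy A: TFP = 9.2 − 3 − 1.1 − 0.45 = 4.65%.
Economy B: TFP = 7.1 − 0.48 − 0.74 − 2.15 = 3.73%.
Difference = 4.65 − (3.73) = 0.92 pp.

0.92 percentage points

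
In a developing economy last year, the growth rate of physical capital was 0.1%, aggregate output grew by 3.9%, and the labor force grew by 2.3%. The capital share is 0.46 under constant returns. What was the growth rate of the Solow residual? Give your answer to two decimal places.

2.61%

Labor's share = 1 − 0.46 = 0.54.
Physical capital: 0.46 × 0.1 = 0.046 pp.
The labor force: 0.54 × 2.3 = 1.242 pp.
TFP growth = 3.9 − 1.288 = 2.612%.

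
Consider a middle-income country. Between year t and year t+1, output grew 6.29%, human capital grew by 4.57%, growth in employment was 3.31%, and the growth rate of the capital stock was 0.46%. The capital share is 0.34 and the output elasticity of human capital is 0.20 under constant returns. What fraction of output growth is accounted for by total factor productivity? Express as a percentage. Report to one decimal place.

Labor's share = 1 − 0.34 − 0.2 = 0.46.
The capital stock: 0.34 × 0.46 = 0.1564 pp.
Human capital: 0.2 × 4.57 = 0.914 pp.
Employment: 0.46 × 3.31 = 1.5226 pp.
TFP growth = 6.29 − 2.593 = 3.697%.
TFP share of growth = 3.697 / 6.29 × 100 = 58.776%.

58.8%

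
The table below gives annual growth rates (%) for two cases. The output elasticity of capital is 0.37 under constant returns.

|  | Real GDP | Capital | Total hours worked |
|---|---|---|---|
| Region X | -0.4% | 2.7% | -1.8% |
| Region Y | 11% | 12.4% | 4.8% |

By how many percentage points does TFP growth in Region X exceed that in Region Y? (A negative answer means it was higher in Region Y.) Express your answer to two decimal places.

Labor's share = 1 − 0.37 = 0.63.
Region X: TFP = -0.4 − 0.999 + 1.134 = -0.265%.
Region Y: TFP = 11 − 4.588 − 3.024 = 3.388%.
Difference = -0.265 − (3.388) = -3.653 pp.

-3.65 percentage points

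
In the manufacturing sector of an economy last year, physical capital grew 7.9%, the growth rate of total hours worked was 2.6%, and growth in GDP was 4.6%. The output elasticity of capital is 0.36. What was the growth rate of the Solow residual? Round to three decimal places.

Labor's share = 1 − 0.36 = 0.64.
Physical capital: 0.36 × 7.9 = 2.844 pp.
Total hours worked: 0.64 × 2.6 = 1.664 pp.
TFP growth = 4.6 − 4.508 = 0.092%.

The Solow residual grew 0.092%.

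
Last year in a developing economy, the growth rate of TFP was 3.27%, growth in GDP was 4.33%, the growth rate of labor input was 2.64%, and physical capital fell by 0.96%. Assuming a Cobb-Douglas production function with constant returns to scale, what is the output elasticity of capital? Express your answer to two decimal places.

gY = gA + α·gK + (1−α)·gL, so gY − gA − gL = α(gK − gL).
4.33 − 3.27 − 2.64 = α × (-0.96 − 2.64).
-1.58 = -3.6 α, so α = 0.4389.

0.44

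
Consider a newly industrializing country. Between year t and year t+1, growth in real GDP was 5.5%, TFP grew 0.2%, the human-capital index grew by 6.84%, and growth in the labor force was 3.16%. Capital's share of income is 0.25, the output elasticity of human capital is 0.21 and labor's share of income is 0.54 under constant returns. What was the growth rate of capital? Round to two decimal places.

Labor's share = 1 − 0.25 − 0.21 = 0.54.
gY = gA + 0.21×6.84 + 0.54×3.16 + 0.25×g.
0.25×g = 5.5 − 0.2 − 3.1428 = 2.1572.
g = 2.1572 / 0.25 = 8.6288%.

8.63%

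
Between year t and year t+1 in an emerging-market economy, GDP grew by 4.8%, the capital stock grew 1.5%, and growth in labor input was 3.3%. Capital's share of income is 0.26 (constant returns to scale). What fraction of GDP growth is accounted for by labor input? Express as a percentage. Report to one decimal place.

Labor input accounted for 50.9% of growth.

Labor's share = 1 − 0.26 = 0.74.
Labor input contributed 0.74 × 3.3 = 2.442 pp.
Share of growth = 2.442 / 4.8 × 100 = 50.875%.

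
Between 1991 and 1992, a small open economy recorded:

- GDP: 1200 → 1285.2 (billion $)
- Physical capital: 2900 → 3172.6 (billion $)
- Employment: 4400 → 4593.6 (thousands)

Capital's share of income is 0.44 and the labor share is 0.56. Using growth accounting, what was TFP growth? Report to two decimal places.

GDP growth = (1285.2 − 1200) / 1200 = 7.1%.
Physical capital growth = (3172.6 − 2900) / 2900 = 9.4%.
Employment growth = (4593.6 − 4400) / 4400 = 4.4%.
Labor's share = 1 − 0.44 = 0.56.
Physical capital: 0.44 × 9.4 = 4.136 pp.
Employment: 0.56 × 4.4 = 2.464 pp.
TFP growth = 7.1 − 6.6 = 0.5%.

0.50%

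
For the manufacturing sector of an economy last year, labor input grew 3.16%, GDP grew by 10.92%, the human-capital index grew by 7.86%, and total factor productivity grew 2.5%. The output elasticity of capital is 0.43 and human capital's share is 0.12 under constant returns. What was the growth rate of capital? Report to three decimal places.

Labor's share = 1 − 0.43 − 0.12 = 0.45.
gY = gA + 0.12×7.86 + 0.45×3.16 + 0.43×g.
0.43×g = 10.92 − 2.5 − 2.3652 = 6.0548.
g = 6.0548 / 0.43 = 14.08093%.

14.081%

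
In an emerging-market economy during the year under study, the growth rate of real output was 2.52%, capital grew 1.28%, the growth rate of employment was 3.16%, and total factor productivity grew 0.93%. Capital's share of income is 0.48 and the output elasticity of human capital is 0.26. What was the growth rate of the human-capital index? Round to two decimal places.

Labor's share = 1 − 0.48 − 0.26 = 0.26.
gY = gA + 0.48×1.28 + 0.26×3.16 + 0.26×g.
0.26×g = 2.52 − 0.93 − 1.436 = 0.154.
g = 0.154 / 0.26 = 0.5923%.

The human-capital index grew 0.59%.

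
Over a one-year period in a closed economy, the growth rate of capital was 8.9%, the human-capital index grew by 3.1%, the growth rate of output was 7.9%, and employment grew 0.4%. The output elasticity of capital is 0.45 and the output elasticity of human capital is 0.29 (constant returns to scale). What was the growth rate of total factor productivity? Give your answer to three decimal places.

2.892%

Labor's share = 1 − 0.45 − 0.29 = 0.26.
Capital: 0.45 × 8.9 = 4.005 pp.
The human-capital index: 0.29 × 3.1 = 0.899 pp.
Employment: 0.26 × 0.4 = 0.104 pp.
TFP growth = 7.9 − 5.008 = 2.892%.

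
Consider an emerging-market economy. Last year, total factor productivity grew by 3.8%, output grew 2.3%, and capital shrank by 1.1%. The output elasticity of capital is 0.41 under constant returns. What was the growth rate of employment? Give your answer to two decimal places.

-1.78%

Labor's share = 1 − 0.41 = 0.59.
gY = gA + 0.41×(-1.1) + 0.59×g.
0.59×g = 2.3 − 3.8 + 0.451 = -1.049.
g = -1.049 / 0.59 = -1.778%.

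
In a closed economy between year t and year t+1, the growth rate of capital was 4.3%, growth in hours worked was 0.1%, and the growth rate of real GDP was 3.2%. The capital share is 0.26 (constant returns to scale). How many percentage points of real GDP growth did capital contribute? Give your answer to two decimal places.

Contribution = share × growth = 0.26 × 4.3 = 1.118 pp.

1.12 percentage points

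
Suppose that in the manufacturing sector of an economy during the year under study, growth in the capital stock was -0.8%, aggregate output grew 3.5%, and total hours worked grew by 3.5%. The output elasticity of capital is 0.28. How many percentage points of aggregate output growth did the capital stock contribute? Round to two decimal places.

Contribution = share × growth = 0.28 × (-0.8) = -0.224 pp.

-0.22 percentage points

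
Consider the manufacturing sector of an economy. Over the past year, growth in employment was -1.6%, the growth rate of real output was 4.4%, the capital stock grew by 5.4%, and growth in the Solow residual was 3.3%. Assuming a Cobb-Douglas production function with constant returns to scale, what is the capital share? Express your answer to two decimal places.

gY = gA + α·gK + (1−α)·gL, so gY − gA − gL = α(gK − gL).
4.4 − 3.3 + 1.6 = α × (5.4 − (-1.6)).
2.7 = 7 α, so α = 0.3857.

0.39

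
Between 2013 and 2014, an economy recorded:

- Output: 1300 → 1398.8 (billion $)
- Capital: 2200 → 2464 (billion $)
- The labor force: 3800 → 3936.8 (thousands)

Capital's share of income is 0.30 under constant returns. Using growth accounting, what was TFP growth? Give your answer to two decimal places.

Output growth = (1398.8 − 1300) / 1300 = 7.6%.
Capital growth = (2464 − 2200) / 2200 = 12%.
The labor force growth = (3936.8 − 3800) / 3800 = 3.6%.
Labor's share = 1 − 0.3 = 0.7.
Capital: 0.3 × 12 = 3.6 pp.
The labor force: 0.7 × 3.6 = 2.52 pp.
TFP growth = 7.6 − 6.12 = 1.48%.

TFP growth was 1.48%.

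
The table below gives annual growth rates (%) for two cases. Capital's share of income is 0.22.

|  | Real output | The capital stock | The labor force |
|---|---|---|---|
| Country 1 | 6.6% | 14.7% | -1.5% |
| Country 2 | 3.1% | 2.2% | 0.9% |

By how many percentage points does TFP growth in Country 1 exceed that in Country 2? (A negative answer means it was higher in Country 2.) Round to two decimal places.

Labor's share = 1 − 0.22 = 0.78.
Country 1: TFP = 6.6 − 3.234 + 1.17 = 4.536%.
Country 2: TFP = 3.1 − 0.484 − 0.702 = 1.914%.
Difference = 4.536 − (1.914) = 2.622 pp.

2.62 percentage points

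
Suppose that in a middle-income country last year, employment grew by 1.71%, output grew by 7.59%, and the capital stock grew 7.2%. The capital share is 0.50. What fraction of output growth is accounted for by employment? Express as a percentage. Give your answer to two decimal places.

Labor's share = 1 − 0.5 = 0.5.
Employment contributed 0.5 × 1.71 = 0.855 pp.
Share of growth = 0.855 / 7.59 × 100 = 11.2648%.

11.26%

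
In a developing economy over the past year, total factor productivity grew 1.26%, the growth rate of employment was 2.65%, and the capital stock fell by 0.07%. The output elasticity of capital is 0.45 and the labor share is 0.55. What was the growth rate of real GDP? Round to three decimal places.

Real GDP growth was 2.686%.

Labor's share = 1 − 0.45 = 0.55.
The capital stock: 0.45 × (-0.07) = -0.0315 pp.
Employment: 0.55 × 2.65 = 1.4575 pp.
Output growth = 1.26 + 1.426 = 2.686%.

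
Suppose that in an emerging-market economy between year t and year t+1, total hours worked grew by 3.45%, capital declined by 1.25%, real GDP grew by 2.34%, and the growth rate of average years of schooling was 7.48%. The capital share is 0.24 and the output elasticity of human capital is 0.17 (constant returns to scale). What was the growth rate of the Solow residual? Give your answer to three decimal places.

Labor's share = 1 − 0.24 − 0.17 = 0.59.
Capital: 0.24 × (-1.25) = -0.3 pp.
Average years of schooling: 0.17 × 7.48 = 1.2716 pp.
Total hours worked: 0.59 × 3.45 = 2.0355 pp.
TFP growth = 2.34 − 3.0071 = -0.6671%.

-0.667%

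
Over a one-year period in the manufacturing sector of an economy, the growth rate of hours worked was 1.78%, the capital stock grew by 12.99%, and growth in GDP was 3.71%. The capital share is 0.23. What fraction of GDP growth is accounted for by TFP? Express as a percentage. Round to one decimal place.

Labor's share = 1 − 0.23 = 0.77.
The capital stock: 0.23 × 12.99 = 2.9877 pp.
Hours worked: 0.77 × 1.78 = 1.3706 pp.
TFP growth = 3.71 − 4.3583 = -0.6483%.
TFP share of growth = -0.6483 / 3.71 × 100 = -17.474%.

-17.5%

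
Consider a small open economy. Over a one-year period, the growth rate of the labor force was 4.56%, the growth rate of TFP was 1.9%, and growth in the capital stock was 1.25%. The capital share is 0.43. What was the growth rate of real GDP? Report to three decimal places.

Real GDP growth was 5.037%.

Labor's share = 1 − 0.43 = 0.57.
The capital stock: 0.43 × 1.25 = 0.5375 pp.
The labor force: 0.57 × 4.56 = 2.5992 pp.
Output growth = 1.9 + 3.1367 = 5.0367%.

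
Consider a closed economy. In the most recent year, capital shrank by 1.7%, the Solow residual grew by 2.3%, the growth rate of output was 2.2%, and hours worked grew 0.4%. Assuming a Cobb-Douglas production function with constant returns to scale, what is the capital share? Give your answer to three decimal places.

The capital share is 0.238.

gY = gA + α·gK + (1−α)·gL, so gY − gA − gL = α(gK − gL).
2.2 − 2.3 − 0.4 = α × (-1.7 − 0.4).
-0.5 = -2.1 α, so α = 0.2381.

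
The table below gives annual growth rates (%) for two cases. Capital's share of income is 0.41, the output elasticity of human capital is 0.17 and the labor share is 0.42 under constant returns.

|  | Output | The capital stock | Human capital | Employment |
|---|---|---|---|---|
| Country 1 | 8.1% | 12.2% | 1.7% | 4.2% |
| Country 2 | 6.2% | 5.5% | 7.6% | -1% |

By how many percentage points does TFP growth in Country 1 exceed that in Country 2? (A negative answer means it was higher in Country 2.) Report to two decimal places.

Labor's share = 1 − 0.41 − 0.17 = 0.42.
Country 1: TFP = 8.1 − 5.002 − 0.289 − 1.764 = 1.045%.
Country 2: TFP = 6.2 − 2.255 − 1.292 + 0.42 = 3.073%.
Difference = 1.045 − (3.073) = -2.028 pp.

-2.03 percentage points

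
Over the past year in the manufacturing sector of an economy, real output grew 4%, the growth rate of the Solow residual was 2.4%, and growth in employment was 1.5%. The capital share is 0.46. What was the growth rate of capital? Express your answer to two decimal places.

Labor's share = 1 − 0.46 = 0.54.
gY = gA + 0.54×1.5 + 0.46×g.
0.46×g = 4 − 2.4 − 0.81 = 0.79.
g = 0.79 / 0.46 = 1.7174%.

Capital grew 1.72%.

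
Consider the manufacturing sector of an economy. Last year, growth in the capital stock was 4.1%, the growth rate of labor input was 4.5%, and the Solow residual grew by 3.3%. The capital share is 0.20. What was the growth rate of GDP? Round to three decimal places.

Labor's share = 1 − 0.2 = 0.8.
The capital stock: 0.2 × 4.1 = 0.82 pp.
Labor input: 0.8 × 4.5 = 3.6 pp.
Output growth = 3.3 + 4.42 = 7.72%.

7.720%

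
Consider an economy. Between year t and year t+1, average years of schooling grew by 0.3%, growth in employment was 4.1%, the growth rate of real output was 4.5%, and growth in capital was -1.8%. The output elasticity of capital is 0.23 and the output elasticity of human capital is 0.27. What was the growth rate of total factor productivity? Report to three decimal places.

2.783%

Labor's share = 1 − 0.23 − 0.27 = 0.5.
Capital: 0.23 × (-1.8) = -0.414 pp.
Average years of schooling: 0.27 × 0.3 = 0.081 pp.
Employment: 0.5 × 4.1 = 2.05 pp.
TFP growth = 4.5 − 1.717 = 2.783%.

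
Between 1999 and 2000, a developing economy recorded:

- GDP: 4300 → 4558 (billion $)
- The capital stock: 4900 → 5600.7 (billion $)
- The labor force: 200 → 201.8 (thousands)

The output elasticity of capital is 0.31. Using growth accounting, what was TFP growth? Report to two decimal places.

0.95%

GDP growth = (4558 − 4300) / 4300 = 6%.
The capital stock growth = (5600.7 − 4900) / 4900 = 14.3%.
The labor force growth = (201.8 − 200) / 200 = 0.9%.
Labor's share = 1 − 0.31 = 0.69.
The capital stock: 0.31 × 14.3 = 4.433 pp.
The labor force: 0.69 × 0.9 = 0.621 pp.
TFP growth = 6 − 5.054 = 0.946%.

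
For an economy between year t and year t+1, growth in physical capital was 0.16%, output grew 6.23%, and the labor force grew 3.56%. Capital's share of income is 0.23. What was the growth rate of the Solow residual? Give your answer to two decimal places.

Labor's share = 1 − 0.23 = 0.77.
Physical capital: 0.23 × 0.16 = 0.0368 pp.
The labor force: 0.77 × 3.56 = 2.7412 pp.
TFP growth = 6.23 − 2.778 = 3.452%.

3.45%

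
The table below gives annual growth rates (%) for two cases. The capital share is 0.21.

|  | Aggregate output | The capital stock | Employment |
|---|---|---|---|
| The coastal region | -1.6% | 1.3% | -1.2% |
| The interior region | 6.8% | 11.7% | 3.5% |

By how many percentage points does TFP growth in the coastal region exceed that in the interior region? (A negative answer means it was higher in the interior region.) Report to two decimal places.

-2.50 percentage points

Labor's share = 1 − 0.21 = 0.79.
The coastal region: TFP = -1.6 − 0.273 + 0.948 = -0.925%.
The interior region: TFP = 6.8 − 2.457 − 2.765 = 1.578%.
Difference = -0.925 − (1.578) = -2.503 pp.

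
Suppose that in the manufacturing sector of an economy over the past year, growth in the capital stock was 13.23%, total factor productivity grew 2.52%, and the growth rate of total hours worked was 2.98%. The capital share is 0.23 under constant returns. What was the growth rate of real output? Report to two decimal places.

Real output growth was 7.86%.

Labor's share = 1 − 0.23 = 0.77.
The capital stock: 0.23 × 13.23 = 3.0429 pp.
Total hours worked: 0.77 × 2.98 = 2.2946 pp.
Output growth = 2.52 + 5.3375 = 7.8575%.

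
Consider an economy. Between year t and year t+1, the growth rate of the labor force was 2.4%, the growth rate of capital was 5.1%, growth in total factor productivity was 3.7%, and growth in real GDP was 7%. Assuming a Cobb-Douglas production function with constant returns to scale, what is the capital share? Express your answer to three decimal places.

0.333

gY = gA + α·gK + (1−α)·gL, so gY − gA − gL = α(gK − gL).
7 − 3.7 − 2.4 = α × (5.1 − 2.4).
0.9 = 2.7 α, so α = 0.33333.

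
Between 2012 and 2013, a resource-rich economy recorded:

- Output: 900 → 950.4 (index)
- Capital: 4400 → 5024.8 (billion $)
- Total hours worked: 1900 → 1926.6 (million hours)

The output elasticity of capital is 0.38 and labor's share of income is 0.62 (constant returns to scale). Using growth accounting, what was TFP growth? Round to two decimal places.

Output growth = (950.4 − 900) / 900 = 5.6%.
Capital growth = (5024.8 − 4400) / 4400 = 14.2%.
Total hours worked growth = (1926.6 − 1900) / 1900 = 1.4%.
Labor's share = 1 − 0.38 = 0.62.
Capital: 0.38 × 14.2 = 5.396 pp.
Total hours worked: 0.62 × 1.4 = 0.868 pp.
TFP growth = 5.6 − 6.264 = -0.664%.

-0.66%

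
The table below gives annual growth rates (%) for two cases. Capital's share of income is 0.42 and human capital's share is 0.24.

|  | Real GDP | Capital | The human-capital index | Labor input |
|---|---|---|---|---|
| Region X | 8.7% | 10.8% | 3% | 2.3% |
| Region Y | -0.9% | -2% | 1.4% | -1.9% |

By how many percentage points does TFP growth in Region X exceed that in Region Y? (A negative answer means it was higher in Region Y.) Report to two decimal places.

2.41 percentage points

Labor's share = 1 − 0.42 − 0.24 = 0.34.
Region X: TFP = 8.7 − 4.536 − 0.72 − 0.782 = 2.662%.
Region Y: TFP = -0.9 + 0.84 − 0.336 + 0.646 = 0.25%.
Difference = 2.662 − (0.25) = 2.412 pp.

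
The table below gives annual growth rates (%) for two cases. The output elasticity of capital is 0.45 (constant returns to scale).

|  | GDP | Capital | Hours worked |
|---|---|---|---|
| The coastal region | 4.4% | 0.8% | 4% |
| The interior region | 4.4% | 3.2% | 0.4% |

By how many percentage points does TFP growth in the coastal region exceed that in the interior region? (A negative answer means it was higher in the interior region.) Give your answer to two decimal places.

-0.90 percentage points

Labor's share = 1 − 0.45 = 0.55.
The coastal region: TFP = 4.4 − 0.36 − 2.2 = 1.84%.
The interior region: TFP = 4.4 − 1.44 − 0.22 = 2.74%.
Difference = 1.84 − (2.74) = -0.9 pp.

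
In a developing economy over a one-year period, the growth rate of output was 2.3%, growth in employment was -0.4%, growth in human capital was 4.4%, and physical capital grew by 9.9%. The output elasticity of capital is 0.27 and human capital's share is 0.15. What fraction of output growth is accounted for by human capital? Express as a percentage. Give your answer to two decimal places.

Human capital accounted for 28.70% of growth.

Human capital contributed 0.15 × 4.4 = 0.66 pp.
Share of growth = 0.66 / 2.3 × 100 = 28.6957%.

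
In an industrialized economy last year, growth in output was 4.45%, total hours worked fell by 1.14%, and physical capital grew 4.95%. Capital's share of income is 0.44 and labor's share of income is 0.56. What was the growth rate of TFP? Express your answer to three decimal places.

TFP grew 2.910%.

Labor's share = 1 − 0.44 = 0.56.
Physical capital: 0.44 × 4.95 = 2.178 pp.
Total hours worked: 0.56 × (-1.14) = -0.6384 pp.
TFP growth = 4.45 − 1.5396 = 2.9104%.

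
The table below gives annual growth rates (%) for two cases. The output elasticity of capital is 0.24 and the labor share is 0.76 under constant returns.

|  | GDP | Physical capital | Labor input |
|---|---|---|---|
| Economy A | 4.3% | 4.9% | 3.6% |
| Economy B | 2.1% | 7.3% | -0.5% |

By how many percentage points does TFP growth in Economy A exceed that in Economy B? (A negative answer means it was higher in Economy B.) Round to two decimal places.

-0.34 percentage points

Labor's share = 1 − 0.24 = 0.76.
Economy A: TFP = 4.3 − 1.176 − 2.736 = 0.388%.
Economy B: TFP = 2.1 − 1.752 + 0.38 = 0.728%.
Difference = 0.388 − (0.728) = -0.34 pp.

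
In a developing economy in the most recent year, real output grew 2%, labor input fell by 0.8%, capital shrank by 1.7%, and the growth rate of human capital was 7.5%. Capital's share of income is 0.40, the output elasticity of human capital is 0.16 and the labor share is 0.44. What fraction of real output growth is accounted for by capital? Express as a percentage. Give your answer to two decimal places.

Capital contributed 0.4 × (-1.7) = -0.68 pp.
Share of growth = -0.68 / 2 × 100 = -34%.

-34.00%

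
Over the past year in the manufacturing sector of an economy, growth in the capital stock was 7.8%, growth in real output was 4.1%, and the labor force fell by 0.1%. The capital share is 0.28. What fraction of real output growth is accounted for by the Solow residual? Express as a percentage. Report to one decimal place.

48.5%

Labor's share = 1 − 0.28 = 0.72.
The capital stock: 0.28 × 7.8 = 2.184 pp.
The labor force: 0.72 × (-0.1) = -0.072 pp.
TFP growth = 4.1 − 2.112 = 1.988%.
TFP share of growth = 1.988 / 4.1 × 100 = 48.488%.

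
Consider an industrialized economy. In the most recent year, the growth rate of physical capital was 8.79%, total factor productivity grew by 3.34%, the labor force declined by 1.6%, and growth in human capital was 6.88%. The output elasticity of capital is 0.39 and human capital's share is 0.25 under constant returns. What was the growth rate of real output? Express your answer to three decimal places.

7.912%

Labor's share = 1 − 0.39 − 0.25 = 0.36.
Physical capital: 0.39 × 8.79 = 3.4281 pp.
Human capital: 0.25 × 6.88 = 1.72 pp.
The labor force: 0.36 × (-1.6) = -0.576 pp.
Output growth = 3.34 + 4.5721 = 7.9121%.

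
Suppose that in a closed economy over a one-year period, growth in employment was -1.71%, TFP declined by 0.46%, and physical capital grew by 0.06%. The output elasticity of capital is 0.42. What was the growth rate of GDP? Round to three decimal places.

-1.427%

Labor's share = 1 − 0.42 = 0.58.
Physical capital: 0.42 × 0.06 = 0.0252 pp.
Employment: 0.58 × (-1.71) = -0.9918 pp.
Output growth = -0.46 + (-0.9666) = -1.4266%.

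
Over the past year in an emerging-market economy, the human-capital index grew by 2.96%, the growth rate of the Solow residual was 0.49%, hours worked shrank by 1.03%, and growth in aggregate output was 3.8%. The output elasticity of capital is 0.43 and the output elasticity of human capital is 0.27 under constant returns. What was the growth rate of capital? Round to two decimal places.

6.56%

Labor's share = 1 − 0.43 − 0.27 = 0.3.
gY = gA + 0.27×2.96 + 0.3×(-1.03) + 0.43×g.
0.43×g = 3.8 − 0.49 − 0.4902 = 2.8198.
g = 2.8198 / 0.43 = 6.5577%.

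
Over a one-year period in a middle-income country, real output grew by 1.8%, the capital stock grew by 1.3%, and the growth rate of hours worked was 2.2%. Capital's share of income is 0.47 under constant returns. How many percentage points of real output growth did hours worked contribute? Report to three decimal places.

Labor's share = 1 − 0.47 = 0.53.
Contribution = share × growth = 0.53 × 2.2 = 1.166 pp.

1.166 percentage points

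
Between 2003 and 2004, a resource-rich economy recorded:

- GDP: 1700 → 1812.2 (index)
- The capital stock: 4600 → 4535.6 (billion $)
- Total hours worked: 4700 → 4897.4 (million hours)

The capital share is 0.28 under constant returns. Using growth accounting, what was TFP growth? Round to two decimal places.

3.97%

GDP growth = (1812.2 − 1700) / 1700 = 6.6%.
The capital stock growth = (4535.6 − 4600) / 4600 = -1.4%.
Total hours worked growth = (4897.4 − 4700) / 4700 = 4.2%.
Labor's share = 1 − 0.28 = 0.72.
The capital stock: 0.28 × (-1.4) = -0.392 pp.
Total hours worked: 0.72 × 4.2 = 3.024 pp.
TFP growth = 6.6 − 2.632 = 3.968%.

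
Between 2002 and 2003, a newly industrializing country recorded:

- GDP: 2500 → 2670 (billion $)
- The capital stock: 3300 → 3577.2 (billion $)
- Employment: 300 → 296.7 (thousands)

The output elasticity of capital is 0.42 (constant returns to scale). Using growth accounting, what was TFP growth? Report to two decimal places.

GDP growth = (2670 − 2500) / 2500 = 6.8%.
The capital stock growth = (3577.2 − 3300) / 3300 = 8.4%.
Employment growth = (296.7 − 300) / 300 = -1.1%.
Labor's share = 1 − 0.42 = 0.58.
The capital stock: 0.42 × 8.4 = 3.528 pp.
Employment: 0.58 × (-1.1) = -0.638 pp.
TFP growth = 6.8 − 2.89 = 3.91%.

TFP grew 3.91%.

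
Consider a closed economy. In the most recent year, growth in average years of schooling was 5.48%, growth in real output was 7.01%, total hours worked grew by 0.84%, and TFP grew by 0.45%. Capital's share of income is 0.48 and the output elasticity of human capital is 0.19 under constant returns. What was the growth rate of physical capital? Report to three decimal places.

Physical capital growth was 10.920%.

Labor's share = 1 − 0.48 − 0.19 = 0.33.
gY = gA + 0.19×5.48 + 0.33×0.84 + 0.48×g.
0.48×g = 7.01 − 0.45 − 1.3184 = 5.2416.
g = 5.2416 / 0.48 = 10.92%.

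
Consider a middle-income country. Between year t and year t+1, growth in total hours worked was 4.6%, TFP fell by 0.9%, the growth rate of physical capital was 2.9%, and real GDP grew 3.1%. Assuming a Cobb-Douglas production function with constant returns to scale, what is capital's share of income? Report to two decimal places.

gY = gA + α·gK + (1−α)·gL, so gY − gA − gL = α(gK − gL).
3.1 + 0.9 − 4.6 = α × (2.9 − 4.6).
-0.6 = -1.7 α, so α = 0.3529.

α = 0.35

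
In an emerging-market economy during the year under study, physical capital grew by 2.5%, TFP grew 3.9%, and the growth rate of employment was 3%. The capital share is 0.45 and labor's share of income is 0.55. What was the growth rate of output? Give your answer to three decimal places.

Labor's share = 1 − 0.45 = 0.55.
Physical capital: 0.45 × 2.5 = 1.125 pp.
Employment: 0.55 × 3 = 1.65 pp.
Output growth = 3.9 + 2.775 = 6.675%.

6.675%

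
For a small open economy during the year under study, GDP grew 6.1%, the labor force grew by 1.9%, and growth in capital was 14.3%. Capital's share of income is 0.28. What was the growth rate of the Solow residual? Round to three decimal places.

Labor's share = 1 − 0.28 = 0.72.
Capital: 0.28 × 14.3 = 4.004 pp.
The labor force: 0.72 × 1.9 = 1.368 pp.
TFP growth = 6.1 − 5.372 = 0.728%.

0.728%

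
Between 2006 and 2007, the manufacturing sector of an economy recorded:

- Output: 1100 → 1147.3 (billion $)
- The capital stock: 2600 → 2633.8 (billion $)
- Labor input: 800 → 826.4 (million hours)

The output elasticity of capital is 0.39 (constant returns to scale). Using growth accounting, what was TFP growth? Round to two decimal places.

1.78%

Output growth = (1147.3 − 1100) / 1100 = 4.3%.
The capital stock growth = (2633.8 − 2600) / 2600 = 1.3%.
Labor input growth = (826.4 − 800) / 800 = 3.3%.
Labor's share = 1 − 0.39 = 0.61.
The capital stock: 0.39 × 1.3 = 0.507 pp.
Labor input: 0.61 × 3.3 = 2.013 pp.
TFP growth = 4.3 − 2.52 = 1.78%.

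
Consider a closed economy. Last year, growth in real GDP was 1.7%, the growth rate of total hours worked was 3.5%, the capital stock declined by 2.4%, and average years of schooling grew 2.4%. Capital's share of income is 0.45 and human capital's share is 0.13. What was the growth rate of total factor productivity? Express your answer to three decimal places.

Total factor productivity grew 0.998%.

Labor's share = 1 − 0.45 − 0.13 = 0.42.
The capital stock: 0.45 × (-2.4) = -1.08 pp.
Average years of schooling: 0.13 × 2.4 = 0.312 pp.
Total hours worked: 0.42 × 3.5 = 1.47 pp.
TFP growth = 1.7 − 0.702 = 0.998%.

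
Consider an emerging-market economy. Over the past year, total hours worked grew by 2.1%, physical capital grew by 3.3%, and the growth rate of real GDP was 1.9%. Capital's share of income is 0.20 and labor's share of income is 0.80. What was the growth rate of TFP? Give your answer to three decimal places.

Labor's share = 1 − 0.2 = 0.8.
Physical capital: 0.2 × 3.3 = 0.66 pp.
Total hours worked: 0.8 × 2.1 = 1.68 pp.
TFP growth = 1.9 − 2.34 = -0.44%.

-0.440%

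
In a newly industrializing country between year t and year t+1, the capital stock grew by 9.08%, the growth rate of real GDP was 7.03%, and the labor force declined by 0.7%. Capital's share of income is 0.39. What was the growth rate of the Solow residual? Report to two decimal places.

3.92%

Labor's share = 1 − 0.39 = 0.61.
The capital stock: 0.39 × 9.08 = 3.5412 pp.
The labor force: 0.61 × (-0.7) = -0.427 pp.
TFP growth = 7.03 − 3.1142 = 3.9158%.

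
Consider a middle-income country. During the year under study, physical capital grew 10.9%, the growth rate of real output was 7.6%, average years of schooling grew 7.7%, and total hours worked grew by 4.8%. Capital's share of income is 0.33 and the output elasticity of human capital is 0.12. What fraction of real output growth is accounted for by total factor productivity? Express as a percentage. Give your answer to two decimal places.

Labor's share = 1 − 0.33 − 0.12 = 0.55.
Physical capital: 0.33 × 10.9 = 3.597 pp.
Average years of schooling: 0.12 × 7.7 = 0.924 pp.
Total hours worked: 0.55 × 4.8 = 2.64 pp.
TFP growth = 7.6 − 7.161 = 0.439%.
TFP share of growth = 0.439 / 7.6 × 100 = 5.7763%.

5.78%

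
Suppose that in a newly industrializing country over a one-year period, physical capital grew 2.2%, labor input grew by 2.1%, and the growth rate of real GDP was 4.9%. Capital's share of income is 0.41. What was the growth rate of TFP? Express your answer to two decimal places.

2.76%

Labor's share = 1 − 0.41 = 0.59.
Physical capital: 0.41 × 2.2 = 0.902 pp.
Labor input: 0.59 × 2.1 = 1.239 pp.
TFP growth = 4.9 − 2.141 = 2.759%.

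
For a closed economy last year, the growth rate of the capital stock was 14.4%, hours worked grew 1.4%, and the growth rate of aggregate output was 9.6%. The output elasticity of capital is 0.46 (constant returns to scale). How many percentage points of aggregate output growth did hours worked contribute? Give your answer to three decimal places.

Labor's share = 1 − 0.46 = 0.54.
Contribution = share × growth = 0.54 × 1.4 = 0.756 pp.

0.756 pp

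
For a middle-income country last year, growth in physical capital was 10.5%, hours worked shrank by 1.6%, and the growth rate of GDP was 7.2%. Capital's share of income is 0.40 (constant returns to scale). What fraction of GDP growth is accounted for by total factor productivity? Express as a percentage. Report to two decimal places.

55.00%

Labor's share = 1 − 0.4 = 0.6.
Physical capital: 0.4 × 10.5 = 4.2 pp.
Hours worked: 0.6 × (-1.6) = -0.96 pp.
TFP growth = 7.2 − 3.24 = 3.96%.
TFP share of growth = 3.96 / 7.2 × 100 = 55%.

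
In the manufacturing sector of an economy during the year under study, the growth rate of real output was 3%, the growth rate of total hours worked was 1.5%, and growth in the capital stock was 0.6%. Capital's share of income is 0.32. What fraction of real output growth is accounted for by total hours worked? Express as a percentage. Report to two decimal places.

Labor's share = 1 − 0.32 = 0.68.
Total hours worked contributed 0.68 × 1.5 = 1.02 pp.
Share of growth = 1.02 / 3 × 100 = 34%.

34.00%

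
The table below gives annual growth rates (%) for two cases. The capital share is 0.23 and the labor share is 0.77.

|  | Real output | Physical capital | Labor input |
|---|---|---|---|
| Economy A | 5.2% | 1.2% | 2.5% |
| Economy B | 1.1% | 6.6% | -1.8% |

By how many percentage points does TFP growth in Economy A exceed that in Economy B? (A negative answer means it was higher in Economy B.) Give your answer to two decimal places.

2.03 percentage points

Labor's share = 1 − 0.23 = 0.77.
Economy A: TFP = 5.2 − 0.276 − 1.925 = 2.999%.
Economy B: TFP = 1.1 − 1.518 + 1.386 = 0.968%.
Difference = 2.999 − (0.968) = 2.031 pp.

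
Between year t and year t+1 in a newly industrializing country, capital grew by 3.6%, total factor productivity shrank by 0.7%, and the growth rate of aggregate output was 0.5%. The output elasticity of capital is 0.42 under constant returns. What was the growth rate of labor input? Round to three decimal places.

-0.538%

Labor's share = 1 − 0.42 = 0.58.
gY = gA + 0.42×3.6 + 0.58×g.
0.58×g = 0.5 + 0.7 − 1.512 = -0.312.
g = -0.312 / 0.58 = -0.53793%.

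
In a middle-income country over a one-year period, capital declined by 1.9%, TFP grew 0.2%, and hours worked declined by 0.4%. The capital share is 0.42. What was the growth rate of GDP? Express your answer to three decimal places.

-0.830%

Labor's share = 1 − 0.42 = 0.58.
Capital: 0.42 × (-1.9) = -0.798 pp.
Hours worked: 0.58 × (-0.4) = -0.232 pp.
Output growth = 0.2 + (-1.03) = -0.83%.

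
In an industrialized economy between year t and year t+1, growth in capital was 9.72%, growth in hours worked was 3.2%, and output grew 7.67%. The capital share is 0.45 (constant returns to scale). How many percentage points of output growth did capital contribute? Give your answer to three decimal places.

4.374 pp

Contribution = share × growth = 0.45 × 9.72 = 4.374 pp.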